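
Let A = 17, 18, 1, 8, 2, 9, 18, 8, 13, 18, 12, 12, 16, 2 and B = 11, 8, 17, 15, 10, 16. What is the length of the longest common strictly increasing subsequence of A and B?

2

For each value that appears in both, track the longest common increasing run ending there.
The best achievable length is 2; one witness is 8, 16 (A-positions 4,13, B-positions 2,6).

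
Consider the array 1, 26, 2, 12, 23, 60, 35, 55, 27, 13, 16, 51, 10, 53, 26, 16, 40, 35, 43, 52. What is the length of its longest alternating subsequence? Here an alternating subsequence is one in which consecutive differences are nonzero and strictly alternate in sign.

14

Track the best alternating length ending on an up-step vs a down-step at each position: up/down = 1/1, 2/1, 2/3, 4/3, 4/3, 4/1, 4/5, 6/5, 4/7, 4/7, 8/7, 8/7, 4/9, 10/7, 10/11, 10/11, 12/11, 12/13, 14/11, 14/11.
The maximum over both is 14; one such subsequence is 1, 26, 2, 60, 35, 55, 13, 16, 10, 53, 26, 40, 35, 43.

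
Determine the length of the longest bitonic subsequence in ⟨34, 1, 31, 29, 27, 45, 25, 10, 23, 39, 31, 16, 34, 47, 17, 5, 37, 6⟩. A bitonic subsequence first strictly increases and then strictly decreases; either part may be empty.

8

One longest bitonic subsequence is 34, 31, 29, 27, 25, 23, 17, 6 (positions 1,3,4,5,7,9,15,18): it rises to 34 then falls. Length 8 is optimal.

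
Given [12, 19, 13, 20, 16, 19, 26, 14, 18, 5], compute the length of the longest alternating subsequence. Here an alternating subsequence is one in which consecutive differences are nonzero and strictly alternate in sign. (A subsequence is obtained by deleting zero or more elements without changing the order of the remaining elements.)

A longest alternating subsequence is 12, 19, 13, 20, 16, 19, 14, 18, 5 (positions 1,2,3,4,5,6,8,9,10); its 8 consecutive differences strictly alternate in sign, and length 9 is optimal.

9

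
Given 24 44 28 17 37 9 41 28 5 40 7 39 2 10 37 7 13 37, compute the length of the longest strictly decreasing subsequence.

6

Scanning left to right, the best length ending at each element is: 24→1, 44→1, 28→2, 17→3, 37→2, 9→4, 41→2, 28→3, 5→5, 40→3, 7→5, 39→4, 2→6, 10→5, 37→5, 7→6, 13→6, 37→5.
So the longest decreasing subsequence has length 6, e.g. 44, 28, 17, 9, 5, 2.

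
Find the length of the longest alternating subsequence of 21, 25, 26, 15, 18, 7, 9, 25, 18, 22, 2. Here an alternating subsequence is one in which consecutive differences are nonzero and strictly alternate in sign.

A longest alternating subsequence is 21, 25, 15, 18, 7, 25, 18, 22, 2 (positions 1,2,4,5,6,8,9,10,11); its 8 consecutive differences strictly alternate in sign, and length 9 is optimal.

9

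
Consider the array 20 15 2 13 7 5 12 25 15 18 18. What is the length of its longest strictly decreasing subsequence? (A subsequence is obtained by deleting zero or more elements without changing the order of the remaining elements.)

Let dp[i] be the longest decreasing subsequence ending at position i. Then dp = [1, 2, 3, 3, 4, 5, 4, 1, 2, 2, 2].
The maximum is 5; one witness is 20, 15, 13, 7, 5 at positions 1,2,4,5,6.

5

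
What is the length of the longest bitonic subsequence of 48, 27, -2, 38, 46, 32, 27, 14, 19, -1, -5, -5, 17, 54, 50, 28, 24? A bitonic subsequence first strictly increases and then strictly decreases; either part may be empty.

One longest bitonic subsequence is 27, 38, 46, 32, 27, 19, -1, -5 (positions 2,4,5,6,7,9,10,12): it rises to 46 then falls. Length 8 is optimal.

8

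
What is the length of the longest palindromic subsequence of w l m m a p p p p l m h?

6

Using dp[i][j] = 2 + dp[i+1][j−1] if the ends match, else max(dp[i+1][j], dp[i][j−1]):
dp[1][12] = 6. A witness is mppppm at positions 4,6,7,8,9,11.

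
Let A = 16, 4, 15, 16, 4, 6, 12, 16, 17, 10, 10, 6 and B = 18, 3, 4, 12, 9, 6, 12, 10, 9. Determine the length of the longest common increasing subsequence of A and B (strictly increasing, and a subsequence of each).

For each value that appears in both, track the longest common increasing run ending there.
The best achievable length is 3; one witness is 4, 6, 12 (A-positions 2,6,7, B-positions 3,6,7).

3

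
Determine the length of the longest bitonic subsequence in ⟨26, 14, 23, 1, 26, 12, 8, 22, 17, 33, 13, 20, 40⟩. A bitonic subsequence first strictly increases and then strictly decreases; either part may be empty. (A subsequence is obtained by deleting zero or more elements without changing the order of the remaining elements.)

One longest bitonic subsequence is 14, 23, 26, 22, 17, 13 (positions 2,3,5,8,9,11): it rises to 26 then falls. Length 6 is optimal.

6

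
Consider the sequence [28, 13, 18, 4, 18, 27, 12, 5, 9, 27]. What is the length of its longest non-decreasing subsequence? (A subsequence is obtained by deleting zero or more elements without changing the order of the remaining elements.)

5

One longest non-decreasing subsequence is 13, 18, 18, 27, 27 (positions 2,3,5,6,10), of length 5; no longer one exists.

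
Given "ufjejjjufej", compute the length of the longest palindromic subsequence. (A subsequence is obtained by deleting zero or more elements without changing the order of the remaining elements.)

7

Using dp[i][j] = 2 + dp[i+1][j−1] if the ends match, else max(dp[i+1][j], dp[i][j−1]):
dp[1][11] = 7. A witness is jejjjej at positions 3,4,5,6,7,10,11.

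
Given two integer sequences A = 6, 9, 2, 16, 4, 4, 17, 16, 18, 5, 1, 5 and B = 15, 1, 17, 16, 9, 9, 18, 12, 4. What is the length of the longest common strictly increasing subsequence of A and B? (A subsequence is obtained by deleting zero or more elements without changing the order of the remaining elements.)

2

For each value that appears in both, track the longest common increasing run ending there.
The best achievable length is 2; one witness is 17, 18 (A-positions 7,9, B-positions 3,7).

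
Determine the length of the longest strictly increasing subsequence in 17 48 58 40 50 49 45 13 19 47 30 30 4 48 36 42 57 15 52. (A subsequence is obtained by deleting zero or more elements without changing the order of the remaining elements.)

One longest increasing subsequence is 17, 40, 45, 47, 48, 57 (positions 1,4,7,10,14,17), of length 6; no longer one exists.

6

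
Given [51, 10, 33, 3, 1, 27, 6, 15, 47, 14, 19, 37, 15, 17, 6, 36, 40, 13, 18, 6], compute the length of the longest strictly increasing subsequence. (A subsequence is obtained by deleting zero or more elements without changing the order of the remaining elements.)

7

Let dp[i] be the longest increasing subsequence ending at position i. Then dp = [1, 1, 2, 1, 1, 2, 2, 3, 4, 3, 4, 5, 4, 5, 2, 6, 7, 3, 6, 2].
The maximum is 7; one witness is 3, 6, 14, 15, 17, 36, 40 at positions 4,7,10,13,14,16,17.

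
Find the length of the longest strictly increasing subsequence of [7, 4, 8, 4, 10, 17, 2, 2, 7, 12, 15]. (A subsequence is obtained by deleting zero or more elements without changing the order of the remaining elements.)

Let dp[i] be the longest increasing subsequence ending at position i. Then dp = [1, 1, 2, 1, 3, 4, 1, 1, 2, 4, 5].
The maximum is 5; one witness is 7, 8, 10, 12, 15 at positions 1,3,5,10,11.

5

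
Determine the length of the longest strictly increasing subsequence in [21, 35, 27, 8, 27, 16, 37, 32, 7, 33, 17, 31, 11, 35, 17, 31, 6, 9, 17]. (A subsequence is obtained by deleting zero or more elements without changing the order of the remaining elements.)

Let dp[i] be the longest increasing subsequence ending at position i. Then dp = [1, 2, 2, 1, 2, 2, 3, 3, 1, 4, 3, 4, 2, 5, 3, 4, 1, 2, 3].
The maximum is 5; one witness is 21, 27, 32, 33, 35 at positions 1,3,8,10,14.

5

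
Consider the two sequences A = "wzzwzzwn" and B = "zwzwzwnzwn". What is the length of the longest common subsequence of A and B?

7

A longest common subsequence is wzzwzwn (length 7); the LCS DP confirms no longer common subsequence exists.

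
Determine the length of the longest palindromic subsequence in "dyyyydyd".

One longest palindromic subsequence is dyyyyyd (positions 1,2,3,4,5,7,8); it reads the same forward and backward, and the interval DP gives dp[1][8] = 7.

7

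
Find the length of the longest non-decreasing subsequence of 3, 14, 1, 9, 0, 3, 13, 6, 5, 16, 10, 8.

Let dp[i] be the longest non-decreasing subsequence ending at position i. Then dp = [1, 2, 1, 2, 1, 2, 3, 3, 3, 4, 4, 4].
The maximum is 4; one witness is 3, 9, 13, 16 at positions 1,4,7,10.

4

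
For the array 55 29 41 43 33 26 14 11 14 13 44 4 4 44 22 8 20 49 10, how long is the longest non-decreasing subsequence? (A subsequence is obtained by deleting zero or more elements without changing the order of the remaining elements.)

Let dp[i] be the longest non-decreasing subsequence ending at position i. Then dp = [1, 1, 2, 3, 2, 1, 1, 1, 2, 2, 4, 1, 2, 5, 3, 3, 4, 6, 4].
The maximum is 6; one witness is 29, 41, 43, 44, 44, 49 at positions 2,3,4,11,14,18.

6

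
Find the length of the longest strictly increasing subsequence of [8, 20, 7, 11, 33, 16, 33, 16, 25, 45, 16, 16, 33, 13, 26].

Let dp[i] be the longest increasing subsequence ending at position i. Then dp = [1, 2, 1, 2, 3, 3, 4, 3, 4, 5, 3, 3, 5, 3, 5].
The maximum is 5; one witness is 8, 11, 16, 33, 45 at positions 1,4,6,7,10.

5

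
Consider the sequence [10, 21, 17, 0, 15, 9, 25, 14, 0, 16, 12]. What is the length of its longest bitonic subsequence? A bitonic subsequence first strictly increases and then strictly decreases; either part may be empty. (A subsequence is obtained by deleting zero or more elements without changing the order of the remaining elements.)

6

One longest bitonic subsequence is 10, 21, 17, 15, 14, 12 (positions 1,2,3,5,8,11): it rises to 21 then falls. Length 6 is optimal.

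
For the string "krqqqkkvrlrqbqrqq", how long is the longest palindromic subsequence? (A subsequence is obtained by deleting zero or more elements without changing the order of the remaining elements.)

One longest palindromic subsequence is qqrqbqrqq (positions 3,4,9,12,13,14,15,16,17); it reads the same forward and backward, and the interval DP gives dp[1][17] = 9.

9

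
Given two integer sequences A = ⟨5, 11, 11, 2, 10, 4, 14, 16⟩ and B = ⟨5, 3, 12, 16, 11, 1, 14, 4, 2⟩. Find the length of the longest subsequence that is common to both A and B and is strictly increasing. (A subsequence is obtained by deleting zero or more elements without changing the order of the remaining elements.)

3

A longest common strictly increasing subsequence is 5, 11, 14 (length 3); it appears in order in both A and B, and no longer such subsequence exists.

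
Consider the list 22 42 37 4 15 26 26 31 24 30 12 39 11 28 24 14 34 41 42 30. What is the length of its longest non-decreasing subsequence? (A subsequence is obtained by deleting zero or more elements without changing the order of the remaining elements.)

8

Let dp[i] be the longest non-decreasing subsequence ending at position i. Then dp = [1, 2, 2, 1, 2, 3, 4, 5, 3, 5, 2, 6, 2, 5, 4, 3, 6, 7, 8, 6].
The maximum is 8; one witness is 4, 15, 26, 26, 31, 39, 41, 42 at positions 4,5,6,7,8,12,18,19.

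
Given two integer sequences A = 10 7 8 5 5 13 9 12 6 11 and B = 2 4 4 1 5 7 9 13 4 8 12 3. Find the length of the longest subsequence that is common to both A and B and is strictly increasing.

A longest common strictly increasing subsequence is 5, 9, 12 (length 3); it appears in order in both A and B, and no longer such subsequence exists.

3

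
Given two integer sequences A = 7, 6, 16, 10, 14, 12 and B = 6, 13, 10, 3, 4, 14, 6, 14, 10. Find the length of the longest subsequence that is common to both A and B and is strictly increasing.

3

A longest common strictly increasing subsequence is 6, 10, 14 (length 3); it appears in order in both A and B, and no longer such subsequence exists.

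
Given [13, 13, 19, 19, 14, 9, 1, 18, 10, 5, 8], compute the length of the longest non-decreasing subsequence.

4

Let dp[i] be the longest non-decreasing subsequence ending at position i. Then dp = [1, 2, 3, 4, 3, 1, 1, 4, 2, 2, 3].
The maximum is 4; one witness is 13, 13, 19, 19 at positions 1,2,3,4.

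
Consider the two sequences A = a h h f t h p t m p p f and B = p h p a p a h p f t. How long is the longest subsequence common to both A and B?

Backtracking the LCS table gives one alignment: h (A6,B2) → p (A7,B3) → p (A10,B5) → p (A11,B8) → f (A12,B9).
So the longest common subsequence has length 5.

5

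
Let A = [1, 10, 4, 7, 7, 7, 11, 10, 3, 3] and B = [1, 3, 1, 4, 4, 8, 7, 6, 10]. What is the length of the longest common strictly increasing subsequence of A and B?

4

For each value that appears in both, track the longest common increasing run ending there.
The best achievable length is 4; one witness is 1, 4, 7, 10 (A-positions 1,3,4,8, B-positions 1,4,7,9).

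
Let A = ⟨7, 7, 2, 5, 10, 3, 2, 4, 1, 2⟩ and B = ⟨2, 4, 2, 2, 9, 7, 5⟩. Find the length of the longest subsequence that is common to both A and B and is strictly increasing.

2

A longest common strictly increasing subsequence is 2, 4 (length 2); it appears in order in both A and B, and no longer such subsequence exists.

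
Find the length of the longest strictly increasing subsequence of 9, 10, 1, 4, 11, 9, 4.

One longest increasing subsequence is 9, 10, 11 (positions 1,2,5), of length 3; no longer one exists.

3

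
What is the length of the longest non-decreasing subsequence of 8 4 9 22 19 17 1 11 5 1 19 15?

Let dp[i] be the longest non-decreasing subsequence ending at position i. Then dp = [1, 1, 2, 3, 3, 3, 1, 3, 2, 2, 4, 4].
The maximum is 4; one witness is 8, 9, 19, 19 at positions 1,3,5,11.

4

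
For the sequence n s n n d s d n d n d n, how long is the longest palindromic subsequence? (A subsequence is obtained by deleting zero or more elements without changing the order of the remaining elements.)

One longest palindromic subsequence is nnndsdnnn (positions 1,3,4,5,6,7,8,10,12); it reads the same forward and backward, and the interval DP gives dp[1][12] = 9.

9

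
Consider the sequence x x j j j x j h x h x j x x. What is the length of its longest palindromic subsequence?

Using dp[i][j] = 2 + dp[i+1][j−1] if the ends match, else max(dp[i+1][j], dp[i][j−1]):
dp[1][14] = 11. A witness is xxjxhxhxjxx at positions 1,2,3,6,8,9,10,11,12,13,14.

11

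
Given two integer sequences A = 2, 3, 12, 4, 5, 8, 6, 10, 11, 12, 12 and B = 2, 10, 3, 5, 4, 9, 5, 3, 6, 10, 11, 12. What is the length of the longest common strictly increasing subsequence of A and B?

8

A longest common strictly increasing subsequence is 2, 3, 4, 5, 6, 10, 11, 12 (length 8); it appears in order in both A and B, and no longer such subsequence exists.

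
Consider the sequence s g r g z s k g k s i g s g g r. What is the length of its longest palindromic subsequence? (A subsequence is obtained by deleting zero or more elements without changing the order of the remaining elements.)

9

Using dp[i][j] = 2 + dp[i+1][j−1] if the ends match, else max(dp[i+1][j], dp[i][j−1]):
dp[1][16] = 9. A witness is rggsgsggr at positions 3,4,8,10,12,13,14,15,16.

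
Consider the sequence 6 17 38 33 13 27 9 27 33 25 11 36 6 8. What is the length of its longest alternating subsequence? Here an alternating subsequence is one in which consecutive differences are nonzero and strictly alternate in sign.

Track the best alternating length ending on an up-step vs a down-step at each position: up/down = 1/1, 2/1, 2/1, 2/3, 2/3, 4/3, 2/5, 6/3, 6/3, 6/7, 6/7, 8/3, 1/9, 10/9.
The maximum over both is 10; one such subsequence is 6, 17, 13, 27, 9, 27, 25, 36, 6, 8.

10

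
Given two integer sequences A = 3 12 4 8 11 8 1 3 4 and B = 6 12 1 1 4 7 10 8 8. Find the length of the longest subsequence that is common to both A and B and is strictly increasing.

For each value that appears in both, track the longest common increasing run ending there.
The best achievable length is 2; one witness is 1, 4 (A-positions 7,9, B-positions 3,5).

2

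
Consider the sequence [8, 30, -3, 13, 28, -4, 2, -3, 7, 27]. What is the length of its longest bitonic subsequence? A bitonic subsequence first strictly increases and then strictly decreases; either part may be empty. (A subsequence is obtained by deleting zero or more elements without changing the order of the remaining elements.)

5

Let inc[i] be the LIS ending at i and dec[i] the longest strictly decreasing subsequence starting at i. inc = [1, 2, 1, 2, 3, 1, 2, 2, 3, 4], dec = [3, 4, 2, 3, 3, 1, 2, 1, 1, 1].
max_i inc[i]+dec[i]−1 = 5, with one witness 8, 30, 28, 2, -3.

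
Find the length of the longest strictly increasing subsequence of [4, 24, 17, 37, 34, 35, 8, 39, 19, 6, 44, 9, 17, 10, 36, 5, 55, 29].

Let dp[i] be the longest increasing subsequence ending at position i. Then dp = [1, 2, 2, 3, 3, 4, 2, 5, 3, 2, 6, 3, 4, 4, 5, 2, 7, 5].
The maximum is 7; one witness is 4, 24, 34, 35, 39, 44, 55 at positions 1,2,5,6,8,11,17.

7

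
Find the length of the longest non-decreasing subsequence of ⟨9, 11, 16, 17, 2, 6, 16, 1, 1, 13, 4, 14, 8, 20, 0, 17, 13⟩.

5

One longest non-decreasing subsequence is 9, 11, 16, 17, 20 (positions 1,2,3,4,14), of length 5; no longer one exists.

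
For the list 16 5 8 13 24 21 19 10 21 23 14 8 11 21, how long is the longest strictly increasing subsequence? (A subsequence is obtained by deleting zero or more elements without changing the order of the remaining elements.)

Scanning left to right, the best length ending at each element is: 16→1, 5→1, 8→2, 13→3, 24→4, 21→4, 19→4, 10→3, 21→5, 23→6, 14→4, 8→2, 11→4, 21→5.
So the longest increasing subsequence has length 6, e.g. 5, 8, 13, 19, 21, 23.

6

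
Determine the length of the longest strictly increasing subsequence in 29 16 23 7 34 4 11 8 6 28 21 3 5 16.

3

One longest increasing subsequence is 16, 23, 34 (positions 2,3,5), of length 3; no longer one exists.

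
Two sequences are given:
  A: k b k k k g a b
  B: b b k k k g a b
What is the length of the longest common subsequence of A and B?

A longest common subsequence is bkkkgab (length 7); the LCS DP confirms no longer common subsequence exists.

7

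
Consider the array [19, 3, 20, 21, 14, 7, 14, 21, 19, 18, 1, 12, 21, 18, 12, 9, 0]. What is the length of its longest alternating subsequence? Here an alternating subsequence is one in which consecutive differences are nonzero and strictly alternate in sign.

Track the best alternating length ending on an up-step vs a down-step at each position: up/down = 1/1, 1/2, 3/1, 3/1, 3/4, 3/4, 5/4, 5/1, 5/6, 5/6, 1/6, 7/6, 7/1, 7/8, 7/8, 7/8, 1/8.
The maximum over both is 8; one such subsequence is 19, 3, 20, 14, 21, 19, 21, 18.

8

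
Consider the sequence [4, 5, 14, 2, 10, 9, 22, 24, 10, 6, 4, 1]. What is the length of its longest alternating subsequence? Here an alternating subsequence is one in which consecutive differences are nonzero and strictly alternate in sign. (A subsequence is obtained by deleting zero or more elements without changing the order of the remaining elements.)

7

A longest alternating subsequence is 4, 5, 2, 10, 9, 22, 10 (positions 1,2,4,5,6,7,9); its 6 consecutive differences strictly alternate in sign, and length 7 is optimal.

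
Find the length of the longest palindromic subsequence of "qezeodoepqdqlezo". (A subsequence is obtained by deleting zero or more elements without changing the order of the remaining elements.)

Using dp[i][j] = 2 + dp[i+1][j−1] if the ends match, else max(dp[i+1][j], dp[i][j−1]):
dp[1][16] = 7. A witness is oeqdqeo at positions 5,8,10,11,12,14,16.

7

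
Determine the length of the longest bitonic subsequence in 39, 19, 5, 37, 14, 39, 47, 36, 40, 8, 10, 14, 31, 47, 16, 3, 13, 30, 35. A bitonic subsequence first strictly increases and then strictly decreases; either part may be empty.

8

One longest bitonic subsequence is 19, 37, 39, 47, 40, 31, 16, 13 (positions 2,4,6,7,9,13,15,17): it rises to 47 then falls. Length 8 is optimal.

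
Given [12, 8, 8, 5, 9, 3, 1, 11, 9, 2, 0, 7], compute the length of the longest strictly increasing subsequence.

3

One longest increasing subsequence is 8, 9, 11 (positions 2,5,8), of length 3; no longer one exists.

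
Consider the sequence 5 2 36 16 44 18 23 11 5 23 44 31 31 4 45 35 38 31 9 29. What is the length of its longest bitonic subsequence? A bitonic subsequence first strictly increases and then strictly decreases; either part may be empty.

One longest bitonic subsequence is 5, 16, 18, 23, 44, 45, 38, 31, 29 (positions 1,4,6,7,11,15,17,18,20): it rises to 45 then falls. Length 9 is optimal.

9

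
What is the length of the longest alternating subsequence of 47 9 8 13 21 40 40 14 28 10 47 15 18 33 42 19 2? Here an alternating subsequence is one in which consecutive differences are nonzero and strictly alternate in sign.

10

Track the best alternating length ending on an up-step vs a down-step at each position: up/down = 1/1, 1/2, 1/2, 3/2, 3/2, 3/2, 3/2, 3/4, 5/4, 3/6, 7/1, 7/8, 9/8, 9/8, 9/8, 9/10, 1/10.
The maximum over both is 10; one such subsequence is 47, 9, 21, 14, 28, 10, 47, 15, 33, 19.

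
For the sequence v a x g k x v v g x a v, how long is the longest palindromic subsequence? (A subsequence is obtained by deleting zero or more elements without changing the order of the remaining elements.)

Using dp[i][j] = 2 + dp[i+1][j−1] if the ends match, else max(dp[i+1][j], dp[i][j−1]):
dp[1][12] = 10. A witness is vaxgvvgxav at positions 1,2,3,4,7,8,9,10,11,12.

10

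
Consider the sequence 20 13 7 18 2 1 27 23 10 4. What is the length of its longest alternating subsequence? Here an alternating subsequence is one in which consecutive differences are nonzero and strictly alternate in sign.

A longest alternating subsequence is 20, 13, 18, 2, 27, 23 (positions 1,2,4,5,7,8); its 5 consecutive differences strictly alternate in sign, and length 6 is optimal.

6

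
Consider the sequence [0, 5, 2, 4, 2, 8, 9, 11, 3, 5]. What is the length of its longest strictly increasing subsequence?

6

Let dp[i] be the longest increasing subsequence ending at position i. Then dp = [1, 2, 2, 3, 2, 4, 5, 6, 3, 4].
The maximum is 6; one witness is 0, 2, 4, 8, 9, 11 at positions 1,3,4,6,7,8.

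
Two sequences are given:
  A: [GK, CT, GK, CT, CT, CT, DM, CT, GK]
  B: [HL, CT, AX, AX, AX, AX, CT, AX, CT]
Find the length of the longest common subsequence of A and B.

A longest common subsequence is CT, CT, CT (length 3); the LCS DP confirms no longer common subsequence exists.

3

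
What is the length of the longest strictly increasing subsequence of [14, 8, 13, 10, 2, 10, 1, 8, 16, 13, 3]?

3

Scanning left to right, the best length ending at each element is: 14→1, 8→1, 13→2, 10→2, 2→1, 10→2, 1→1, 8→2, 16→3, 13→3, 3→2.
So the longest increasing subsequence has length 3, e.g. 8, 13, 16.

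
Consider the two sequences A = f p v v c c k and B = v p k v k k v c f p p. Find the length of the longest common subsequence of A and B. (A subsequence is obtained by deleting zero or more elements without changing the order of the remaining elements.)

Backtracking the LCS table gives one alignment: p (A2,B2) → v (A3,B4) → v (A4,B7) → c (A5,B8).
So the longest common subsequence has length 4.

4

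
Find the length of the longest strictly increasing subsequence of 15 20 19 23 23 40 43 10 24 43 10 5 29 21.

Scanning left to right, the best length ending at each element is: 15→1, 20→2, 19→2, 23→3, 23→3, 40→4, 43→5, 10→1, 24→4, 43→5, 10→1, 5→1, 29→5, 21→3.
So the longest increasing subsequence has length 5, e.g. 15, 20, 23, 40, 43.

5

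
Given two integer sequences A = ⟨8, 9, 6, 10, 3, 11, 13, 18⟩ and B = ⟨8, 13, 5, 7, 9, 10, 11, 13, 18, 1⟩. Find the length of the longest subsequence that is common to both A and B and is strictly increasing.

A longest common strictly increasing subsequence is 8, 9, 10, 11, 13, 18 (length 6); it appears in order in both A and B, and no longer such subsequence exists.

6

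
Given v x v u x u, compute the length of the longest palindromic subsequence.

Using dp[i][j] = 2 + dp[i+1][j−1] if the ends match, else max(dp[i+1][j], dp[i][j−1]):
dp[1][6] = 3. A witness is uxu at positions 4,5,6.

3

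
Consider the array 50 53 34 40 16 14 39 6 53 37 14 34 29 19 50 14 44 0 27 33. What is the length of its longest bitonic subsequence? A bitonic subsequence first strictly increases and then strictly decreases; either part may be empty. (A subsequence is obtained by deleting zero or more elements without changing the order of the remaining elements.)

10

One longest bitonic subsequence is 50, 53, 40, 39, 37, 34, 29, 19, 14, 0 (positions 1,2,4,7,10,12,13,14,16,18): it rises to 53 then falls. Length 10 is optimal.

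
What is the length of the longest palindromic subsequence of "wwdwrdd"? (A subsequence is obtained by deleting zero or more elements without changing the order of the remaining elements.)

3

Using dp[i][j] = 2 + dp[i+1][j−1] if the ends match, else max(dp[i+1][j], dp[i][j−1]):
dp[1][7] = 3. A witness is ddd at positions 3,6,7.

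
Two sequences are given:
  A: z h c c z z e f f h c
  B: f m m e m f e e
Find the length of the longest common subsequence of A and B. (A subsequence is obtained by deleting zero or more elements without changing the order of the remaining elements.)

A longest common subsequence is ef (length 2); the LCS DP confirms no longer common subsequence exists.

2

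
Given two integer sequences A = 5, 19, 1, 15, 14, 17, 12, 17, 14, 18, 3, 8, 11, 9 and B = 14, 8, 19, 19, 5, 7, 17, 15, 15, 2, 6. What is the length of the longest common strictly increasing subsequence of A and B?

2

A longest common strictly increasing subsequence is 14, 17 (length 2); it appears in order in both A and B, and no longer such subsequence exists.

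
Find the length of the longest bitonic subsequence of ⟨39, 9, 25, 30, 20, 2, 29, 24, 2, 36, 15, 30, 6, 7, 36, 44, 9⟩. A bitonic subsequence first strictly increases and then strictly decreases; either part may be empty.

One longest bitonic subsequence is 9, 25, 30, 29, 24, 15, 9 (positions 2,3,4,7,8,11,17): it rises to 30 then falls. Length 7 is optimal.

7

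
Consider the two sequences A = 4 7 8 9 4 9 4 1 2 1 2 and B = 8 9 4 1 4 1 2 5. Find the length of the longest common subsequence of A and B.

Backtracking the LCS table gives one alignment: 8 (A3,B1) → 9 (A4,B2) → 4 (A5,B3) → 4 (A7,B5) → 1 (A8,B6) → 2 (A9,B7).
So the longest common subsequence has length 6.

6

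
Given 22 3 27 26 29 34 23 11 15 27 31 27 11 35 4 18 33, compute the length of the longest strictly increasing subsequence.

One longest increasing subsequence is 3, 11, 15, 27, 31, 35 (positions 2,8,9,10,11,14), of length 6; no longer one exists.

6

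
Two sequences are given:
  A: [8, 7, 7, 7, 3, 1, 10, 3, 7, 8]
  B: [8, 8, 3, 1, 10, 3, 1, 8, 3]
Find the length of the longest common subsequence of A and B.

6

Backtracking the LCS table gives one alignment: 8 (A1,B2) → 3 (A5,B3) → 1 (A6,B4) → 10 (A7,B5) → 3 (A8,B6) → 8 (A10,B8).
So the longest common subsequence has length 6.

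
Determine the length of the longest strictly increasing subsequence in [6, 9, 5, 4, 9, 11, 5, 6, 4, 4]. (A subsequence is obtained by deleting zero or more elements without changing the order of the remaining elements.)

3

Let dp[i] be the longest increasing subsequence ending at position i. Then dp = [1, 2, 1, 1, 2, 3, 2, 3, 1, 1].
The maximum is 3; one witness is 6, 9, 11 at positions 1,2,6.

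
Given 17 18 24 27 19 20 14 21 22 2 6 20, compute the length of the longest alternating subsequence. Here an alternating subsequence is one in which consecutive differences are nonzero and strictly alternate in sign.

Track the best alternating length ending on an up-step vs a down-step at each position: up/down = 1/1, 2/1, 2/1, 2/1, 2/3, 4/3, 1/5, 6/3, 6/3, 1/7, 8/7, 8/7.
The maximum over both is 8; one such subsequence is 17, 24, 19, 20, 14, 21, 2, 6.

8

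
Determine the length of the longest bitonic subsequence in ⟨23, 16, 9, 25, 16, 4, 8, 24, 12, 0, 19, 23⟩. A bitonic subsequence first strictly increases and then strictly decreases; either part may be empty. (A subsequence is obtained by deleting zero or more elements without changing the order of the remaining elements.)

5

One longest bitonic subsequence is 23, 16, 9, 8, 0 (positions 1,2,3,7,10): it rises to 23 then falls. Length 5 is optimal.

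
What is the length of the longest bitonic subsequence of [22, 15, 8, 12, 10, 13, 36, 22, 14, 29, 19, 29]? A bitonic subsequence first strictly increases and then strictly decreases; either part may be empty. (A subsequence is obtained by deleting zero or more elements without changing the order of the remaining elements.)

6

One longest bitonic subsequence is 8, 12, 13, 36, 29, 19 (positions 3,4,6,7,10,11): it rises to 36 then falls. Length 6 is optimal.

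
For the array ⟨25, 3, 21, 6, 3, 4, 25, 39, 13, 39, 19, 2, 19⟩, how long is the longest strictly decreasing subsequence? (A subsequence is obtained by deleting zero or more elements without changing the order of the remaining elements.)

Let dp[i] be the longest decreasing subsequence ending at position i. Then dp = [1, 2, 2, 3, 4, 4, 1, 1, 3, 1, 3, 5, 3].
The maximum is 5; one witness is 25, 21, 6, 3, 2 at positions 1,3,4,5,12.

5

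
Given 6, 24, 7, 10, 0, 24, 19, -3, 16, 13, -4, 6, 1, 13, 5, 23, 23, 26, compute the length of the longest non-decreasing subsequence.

Let dp[i] be the longest non-decreasing subsequence ending at position i. Then dp = [1, 2, 2, 3, 1, 4, 4, 1, 4, 4, 1, 2, 2, 5, 3, 6, 7, 8].
The maximum is 8; one witness is 6, 7, 10, 13, 13, 23, 23, 26 at positions 1,3,4,10,14,16,17,18.

8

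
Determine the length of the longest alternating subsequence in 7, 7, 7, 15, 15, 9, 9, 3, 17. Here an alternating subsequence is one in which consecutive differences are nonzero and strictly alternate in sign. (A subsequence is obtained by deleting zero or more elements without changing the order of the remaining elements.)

4

A longest alternating subsequence is 7, 15, 9, 17 (positions 1,4,6,9); its 3 consecutive differences strictly alternate in sign, and length 4 is optimal.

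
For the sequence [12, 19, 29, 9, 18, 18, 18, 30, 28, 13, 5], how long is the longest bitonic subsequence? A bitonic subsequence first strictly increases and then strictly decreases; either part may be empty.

One longest bitonic subsequence is 12, 19, 29, 30, 28, 13, 5 (positions 1,2,3,8,9,10,11): it rises to 30 then falls. Length 7 is optimal.

7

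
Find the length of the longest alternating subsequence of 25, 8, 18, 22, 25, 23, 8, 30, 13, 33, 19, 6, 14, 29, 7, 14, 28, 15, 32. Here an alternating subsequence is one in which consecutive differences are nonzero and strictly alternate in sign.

Track the best alternating length ending on an up-step vs a down-step at each position: up/down = 1/1, 1/2, 3/2, 3/2, 3/1, 3/4, 1/4, 5/1, 5/6, 7/1, 7/8, 1/8, 9/8, 9/8, 9/10, 11/10, 11/10, 11/12, 13/8.
The maximum over both is 13; one such subsequence is 25, 8, 25, 23, 30, 13, 33, 6, 14, 7, 28, 15, 32.

13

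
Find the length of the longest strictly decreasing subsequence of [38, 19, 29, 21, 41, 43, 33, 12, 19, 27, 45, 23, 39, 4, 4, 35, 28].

5

One longest decreasing subsequence is 38, 29, 21, 12, 4 (positions 1,3,4,8,14), of length 5; no longer one exists.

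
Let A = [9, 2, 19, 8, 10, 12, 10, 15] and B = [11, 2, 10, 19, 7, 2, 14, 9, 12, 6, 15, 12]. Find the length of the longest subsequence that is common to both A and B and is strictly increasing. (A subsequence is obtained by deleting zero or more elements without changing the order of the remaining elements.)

4

For each value that appears in both, track the longest common increasing run ending there.
The best achievable length is 4; one witness is 2, 10, 12, 15 (A-positions 2,5,6,8, B-positions 2,3,9,11).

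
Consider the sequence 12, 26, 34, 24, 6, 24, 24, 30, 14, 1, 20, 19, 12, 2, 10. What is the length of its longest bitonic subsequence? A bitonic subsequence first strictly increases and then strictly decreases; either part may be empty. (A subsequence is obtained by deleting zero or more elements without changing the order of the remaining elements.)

8

One longest bitonic subsequence is 12, 26, 34, 30, 20, 19, 12, 10 (positions 1,2,3,8,11,12,13,15): it rises to 34 then falls. Length 8 is optimal.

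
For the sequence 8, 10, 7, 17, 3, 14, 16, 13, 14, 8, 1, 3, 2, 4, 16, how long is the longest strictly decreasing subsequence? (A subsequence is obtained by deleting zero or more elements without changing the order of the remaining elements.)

6

Scanning left to right, the best length ending at each element is: 8→1, 10→1, 7→2, 17→1, 3→3, 14→2, 16→2, 13→3, 14→3, 8→4, 1→5, 3→5, 2→6, 4→5, 16→2.
So the longest decreasing subsequence has length 6, e.g. 17, 14, 13, 8, 3, 2.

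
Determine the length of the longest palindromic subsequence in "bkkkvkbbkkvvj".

One longest palindromic subsequence is kkkvkkk (positions 2,3,4,5,6,9,10); it reads the same forward and backward, and the interval DP gives dp[1][13] = 7.

7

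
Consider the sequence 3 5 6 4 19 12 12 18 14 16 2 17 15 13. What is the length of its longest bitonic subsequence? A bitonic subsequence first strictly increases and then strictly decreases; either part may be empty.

Let inc[i] be the LIS ending at i and dec[i] the longest strictly decreasing subsequence starting at i. inc = [1, 2, 3, 2, 4, 4, 4, 5, 5, 6, 1, 7, 6, 5], dec = [2, 3, 3, 2, 5, 2, 2, 4, 2, 3, 1, 3, 2, 1].
max_i inc[i]+dec[i]−1 = 9, with one witness 3, 5, 6, 12, 14, 16, 17, 15, 13.

9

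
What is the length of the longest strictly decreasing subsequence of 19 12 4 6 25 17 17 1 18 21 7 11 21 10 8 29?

Scanning left to right, the best length ending at each element is: 19→1, 12→2, 4→3, 6→3, 25→1, 17→2, 17→2, 1→4, 18→2, 21→2, 7→3, 11→3, 21→2, 10→4, 8→5, 29→1.
So the longest decreasing subsequence has length 5, e.g. 19, 12, 11, 10, 8.

5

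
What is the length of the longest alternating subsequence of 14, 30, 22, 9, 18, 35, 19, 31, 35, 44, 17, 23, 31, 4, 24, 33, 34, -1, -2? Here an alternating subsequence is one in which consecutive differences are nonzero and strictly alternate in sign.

11

A longest alternating subsequence is 14, 30, 22, 35, 19, 31, 17, 23, 4, 24, -1 (positions 1,2,3,6,7,8,11,12,14,15,18); its 10 consecutive differences strictly alternate in sign, and length 11 is optimal.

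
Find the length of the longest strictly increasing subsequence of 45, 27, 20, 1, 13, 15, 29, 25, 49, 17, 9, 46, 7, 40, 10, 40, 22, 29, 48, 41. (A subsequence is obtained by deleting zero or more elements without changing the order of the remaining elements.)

Scanning left to right, the best length ending at each element is: 45→1, 27→1, 20→1, 1→1, 13→2, 15→3, 29→4, 25→4, 49→5, 17→4, 9→2, 46→5, 7→2, 40→5, 10→3, 40→5, 22→5, 29→6, 48→7, 41→7.
So the longest increasing subsequence has length 7, e.g. 1, 13, 15, 17, 22, 29, 48.

7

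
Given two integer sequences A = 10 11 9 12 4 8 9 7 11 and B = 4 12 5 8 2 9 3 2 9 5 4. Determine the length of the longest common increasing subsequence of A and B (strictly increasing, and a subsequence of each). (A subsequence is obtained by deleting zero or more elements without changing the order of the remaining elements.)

3

A longest common strictly increasing subsequence is 4, 8, 9 (length 3); it appears in order in both A and B, and no longer such subsequence exists.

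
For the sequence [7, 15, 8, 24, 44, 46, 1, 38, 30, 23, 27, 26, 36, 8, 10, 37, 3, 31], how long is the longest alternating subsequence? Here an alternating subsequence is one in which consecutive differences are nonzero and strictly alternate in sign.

Track the best alternating length ending on an up-step vs a down-step at each position: up/down = 1/1, 2/1, 2/3, 4/1, 4/1, 4/1, 1/5, 6/5, 6/7, 6/7, 8/7, 8/9, 10/7, 6/11, 12/11, 12/7, 6/13, 14/13.
The maximum over both is 14; one such subsequence is 7, 15, 8, 24, 1, 38, 23, 27, 26, 36, 8, 10, 3, 31.

14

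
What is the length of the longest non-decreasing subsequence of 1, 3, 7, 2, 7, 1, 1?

One longest non-decreasing subsequence is 1, 3, 7, 7 (positions 1,2,3,5), of length 4; no longer one exists.

4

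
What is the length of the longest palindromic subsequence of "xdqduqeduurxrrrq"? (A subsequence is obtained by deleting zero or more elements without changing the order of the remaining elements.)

One longest palindromic subsequence is xdquqdx (positions 1,2,3,5,6,8,12); it reads the same forward and backward, and the interval DP gives dp[1][16] = 7.

7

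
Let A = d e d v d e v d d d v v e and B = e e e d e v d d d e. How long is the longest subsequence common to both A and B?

8

Backtracking the LCS table gives one alignment: e (A2,B3) → d (A5,B4) → e (A6,B5) → v (A7,B6) → d (A8,B7) → d (A9,B8) → d (A10,B9) → e (A13,B10).
So the longest common subsequence has length 8.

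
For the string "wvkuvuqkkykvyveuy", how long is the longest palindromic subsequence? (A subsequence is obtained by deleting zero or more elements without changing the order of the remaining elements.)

7

One longest palindromic subsequence is uvyvyvu (positions 4,5,10,12,13,14,16); it reads the same forward and backward, and the interval DP gives dp[1][17] = 7.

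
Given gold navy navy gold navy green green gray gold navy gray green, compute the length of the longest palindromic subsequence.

6

Using dp[i][j] = 2 + dp[i+1][j−1] if the ends match, else max(dp[i+1][j], dp[i][j−1]):
dp[1][12] = 6. A witness is navy gold green green gold navy at positions 3,4,6,7,9,10.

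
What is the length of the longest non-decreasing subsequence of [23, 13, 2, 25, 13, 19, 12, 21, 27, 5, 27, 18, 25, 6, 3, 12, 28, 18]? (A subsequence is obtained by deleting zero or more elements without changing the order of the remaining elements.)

Let dp[i] be the longest non-decreasing subsequence ending at position i. Then dp = [1, 1, 1, 2, 2, 3, 2, 4, 5, 2, 6, 3, 5, 3, 2, 4, 7, 5].
The maximum is 7; one witness is 13, 13, 19, 21, 27, 27, 28 at positions 2,5,6,8,9,11,17.

7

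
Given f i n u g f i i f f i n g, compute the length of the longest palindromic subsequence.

Using dp[i][j] = 2 + dp[i+1][j−1] if the ends match, else max(dp[i+1][j], dp[i][j−1]):
dp[1][13] = 6. A witness is giffig at positions 5,8,9,10,11,13.

6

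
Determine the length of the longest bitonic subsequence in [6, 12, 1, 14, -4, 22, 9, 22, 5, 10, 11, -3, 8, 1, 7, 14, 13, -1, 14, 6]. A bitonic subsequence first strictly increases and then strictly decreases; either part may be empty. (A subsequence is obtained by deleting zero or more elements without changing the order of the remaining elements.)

8

Let inc[i] be the LIS ending at i and dec[i] the longest strictly decreasing subsequence starting at i. inc = [1, 2, 1, 3, 1, 4, 2, 4, 2, 3, 4, 2, 3, 3, 4, 5, 5, 3, 6, 4], dec = [4, 5, 2, 5, 1, 5, 4, 5, 3, 4, 4, 1, 3, 2, 2, 3, 2, 1, 2, 1].
max_i inc[i]+dec[i]−1 = 8, with one witness 6, 12, 14, 22, 11, 8, 7, 6.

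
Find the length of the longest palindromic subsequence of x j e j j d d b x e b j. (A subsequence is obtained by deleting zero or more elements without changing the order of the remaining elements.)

6

One longest palindromic subsequence is jeddej (positions 2,3,6,7,10,12); it reads the same forward and backward, and the interval DP gives dp[1][12] = 6.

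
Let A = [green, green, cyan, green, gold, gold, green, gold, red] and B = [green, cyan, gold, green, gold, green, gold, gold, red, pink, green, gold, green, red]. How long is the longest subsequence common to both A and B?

A longest common subsequence is green, green, green, gold, gold, green, gold, red (length 8); the LCS DP confirms no longer common subsequence exists.

8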